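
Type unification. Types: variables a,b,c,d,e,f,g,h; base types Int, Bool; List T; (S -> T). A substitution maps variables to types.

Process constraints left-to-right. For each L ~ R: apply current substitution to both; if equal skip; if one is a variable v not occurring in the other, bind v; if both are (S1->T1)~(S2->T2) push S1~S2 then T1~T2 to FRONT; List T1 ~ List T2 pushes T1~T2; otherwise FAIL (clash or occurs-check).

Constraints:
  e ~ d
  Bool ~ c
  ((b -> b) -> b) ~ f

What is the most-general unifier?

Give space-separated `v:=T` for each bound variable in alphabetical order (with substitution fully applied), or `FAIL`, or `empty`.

Answer: c:=Bool e:=d f:=((b -> b) -> b)

Derivation:
step 1: unify e ~ d  [subst: {-} | 2 pending]
  bind e := d
step 2: unify Bool ~ c  [subst: {e:=d} | 1 pending]
  bind c := Bool
step 3: unify ((b -> b) -> b) ~ f  [subst: {e:=d, c:=Bool} | 0 pending]
  bind f := ((b -> b) -> b)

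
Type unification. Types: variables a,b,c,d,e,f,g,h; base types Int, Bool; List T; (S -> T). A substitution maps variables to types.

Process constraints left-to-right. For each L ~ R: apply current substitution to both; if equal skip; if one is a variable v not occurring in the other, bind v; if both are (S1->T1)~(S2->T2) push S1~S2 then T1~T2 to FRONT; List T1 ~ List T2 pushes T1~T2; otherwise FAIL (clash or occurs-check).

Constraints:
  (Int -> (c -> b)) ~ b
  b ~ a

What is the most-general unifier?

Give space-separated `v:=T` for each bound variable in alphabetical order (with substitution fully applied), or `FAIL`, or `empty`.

step 1: unify (Int -> (c -> b)) ~ b  [subst: {-} | 1 pending]
  occurs-check fail

Answer: FAIL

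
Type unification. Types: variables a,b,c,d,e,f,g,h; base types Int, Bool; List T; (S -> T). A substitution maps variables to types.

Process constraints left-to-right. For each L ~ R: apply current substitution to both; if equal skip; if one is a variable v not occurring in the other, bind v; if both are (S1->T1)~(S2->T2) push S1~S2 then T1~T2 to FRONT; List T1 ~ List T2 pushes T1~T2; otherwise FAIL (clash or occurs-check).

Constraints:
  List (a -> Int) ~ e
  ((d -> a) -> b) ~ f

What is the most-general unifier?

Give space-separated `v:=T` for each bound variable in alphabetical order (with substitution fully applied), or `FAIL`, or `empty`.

Answer: e:=List (a -> Int) f:=((d -> a) -> b)

Derivation:
step 1: unify List (a -> Int) ~ e  [subst: {-} | 1 pending]
  bind e := List (a -> Int)
step 2: unify ((d -> a) -> b) ~ f  [subst: {e:=List (a -> Int)} | 0 pending]
  bind f := ((d -> a) -> b)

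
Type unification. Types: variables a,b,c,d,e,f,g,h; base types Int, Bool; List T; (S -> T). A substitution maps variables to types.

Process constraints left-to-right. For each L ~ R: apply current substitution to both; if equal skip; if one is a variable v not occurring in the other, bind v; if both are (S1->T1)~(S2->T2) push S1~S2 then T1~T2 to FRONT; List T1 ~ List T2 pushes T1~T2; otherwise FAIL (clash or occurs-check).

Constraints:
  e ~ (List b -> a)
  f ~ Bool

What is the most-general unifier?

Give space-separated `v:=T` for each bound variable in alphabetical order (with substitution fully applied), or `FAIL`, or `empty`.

Answer: e:=(List b -> a) f:=Bool

Derivation:
step 1: unify e ~ (List b -> a)  [subst: {-} | 1 pending]
  bind e := (List b -> a)
step 2: unify f ~ Bool  [subst: {e:=(List b -> a)} | 0 pending]
  bind f := Bool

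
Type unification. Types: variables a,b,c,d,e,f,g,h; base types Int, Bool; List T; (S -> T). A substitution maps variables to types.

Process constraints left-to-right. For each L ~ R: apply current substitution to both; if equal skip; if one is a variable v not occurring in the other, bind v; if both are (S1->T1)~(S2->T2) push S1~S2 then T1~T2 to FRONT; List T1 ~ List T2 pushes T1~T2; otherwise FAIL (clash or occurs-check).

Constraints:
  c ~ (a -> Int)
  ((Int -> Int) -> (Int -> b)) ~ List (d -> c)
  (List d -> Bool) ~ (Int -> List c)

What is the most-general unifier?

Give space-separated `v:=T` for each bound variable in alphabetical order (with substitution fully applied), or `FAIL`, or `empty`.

step 1: unify c ~ (a -> Int)  [subst: {-} | 2 pending]
  bind c := (a -> Int)
step 2: unify ((Int -> Int) -> (Int -> b)) ~ List (d -> (a -> Int))  [subst: {c:=(a -> Int)} | 1 pending]
  clash: ((Int -> Int) -> (Int -> b)) vs List (d -> (a -> Int))

Answer: FAIL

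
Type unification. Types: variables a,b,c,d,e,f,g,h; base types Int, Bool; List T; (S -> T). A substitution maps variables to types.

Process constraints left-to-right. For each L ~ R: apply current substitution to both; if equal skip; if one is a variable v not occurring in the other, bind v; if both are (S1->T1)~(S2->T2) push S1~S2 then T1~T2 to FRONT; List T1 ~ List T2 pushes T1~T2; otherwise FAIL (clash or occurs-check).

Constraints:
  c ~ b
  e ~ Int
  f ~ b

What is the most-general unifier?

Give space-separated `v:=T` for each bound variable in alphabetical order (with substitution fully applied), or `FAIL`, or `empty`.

step 1: unify c ~ b  [subst: {-} | 2 pending]
  bind c := b
step 2: unify e ~ Int  [subst: {c:=b} | 1 pending]
  bind e := Int
step 3: unify f ~ b  [subst: {c:=b, e:=Int} | 0 pending]
  bind f := b

Answer: c:=b e:=Int f:=b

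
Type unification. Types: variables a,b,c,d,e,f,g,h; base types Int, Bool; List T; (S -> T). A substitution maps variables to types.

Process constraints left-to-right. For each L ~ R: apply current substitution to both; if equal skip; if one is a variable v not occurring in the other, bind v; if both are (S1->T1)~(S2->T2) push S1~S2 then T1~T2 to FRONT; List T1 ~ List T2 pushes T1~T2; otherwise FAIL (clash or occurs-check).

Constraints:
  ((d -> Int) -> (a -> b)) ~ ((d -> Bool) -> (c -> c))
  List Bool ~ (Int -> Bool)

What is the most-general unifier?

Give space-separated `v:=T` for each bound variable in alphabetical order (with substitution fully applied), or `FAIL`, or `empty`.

step 1: unify ((d -> Int) -> (a -> b)) ~ ((d -> Bool) -> (c -> c))  [subst: {-} | 1 pending]
  -> decompose arrow: push (d -> Int)~(d -> Bool), (a -> b)~(c -> c)
step 2: unify (d -> Int) ~ (d -> Bool)  [subst: {-} | 2 pending]
  -> decompose arrow: push d~d, Int~Bool
step 3: unify d ~ d  [subst: {-} | 3 pending]
  -> identical, skip
step 4: unify Int ~ Bool  [subst: {-} | 2 pending]
  clash: Int vs Bool

Answer: FAIL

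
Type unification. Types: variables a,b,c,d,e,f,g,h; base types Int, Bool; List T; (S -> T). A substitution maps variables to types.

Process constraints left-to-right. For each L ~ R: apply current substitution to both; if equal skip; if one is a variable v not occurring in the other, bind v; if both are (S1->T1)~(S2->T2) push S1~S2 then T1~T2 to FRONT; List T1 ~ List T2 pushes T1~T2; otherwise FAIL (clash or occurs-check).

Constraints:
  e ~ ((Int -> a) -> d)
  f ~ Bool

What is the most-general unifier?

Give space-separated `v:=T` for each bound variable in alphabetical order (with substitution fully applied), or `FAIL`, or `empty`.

Answer: e:=((Int -> a) -> d) f:=Bool

Derivation:
step 1: unify e ~ ((Int -> a) -> d)  [subst: {-} | 1 pending]
  bind e := ((Int -> a) -> d)
step 2: unify f ~ Bool  [subst: {e:=((Int -> a) -> d)} | 0 pending]
  bind f := Bool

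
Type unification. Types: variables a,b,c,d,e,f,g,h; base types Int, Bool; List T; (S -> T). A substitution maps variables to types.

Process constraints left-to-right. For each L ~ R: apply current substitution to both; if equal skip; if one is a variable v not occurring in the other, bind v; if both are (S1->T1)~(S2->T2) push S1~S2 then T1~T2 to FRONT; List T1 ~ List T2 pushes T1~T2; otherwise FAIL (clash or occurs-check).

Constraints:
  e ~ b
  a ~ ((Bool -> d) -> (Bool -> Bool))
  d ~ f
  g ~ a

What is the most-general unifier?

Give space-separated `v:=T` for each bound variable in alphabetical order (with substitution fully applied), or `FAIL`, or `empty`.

step 1: unify e ~ b  [subst: {-} | 3 pending]
  bind e := b
step 2: unify a ~ ((Bool -> d) -> (Bool -> Bool))  [subst: {e:=b} | 2 pending]
  bind a := ((Bool -> d) -> (Bool -> Bool))
step 3: unify d ~ f  [subst: {e:=b, a:=((Bool -> d) -> (Bool -> Bool))} | 1 pending]
  bind d := f
step 4: unify g ~ ((Bool -> f) -> (Bool -> Bool))  [subst: {e:=b, a:=((Bool -> d) -> (Bool -> Bool)), d:=f} | 0 pending]
  bind g := ((Bool -> f) -> (Bool -> Bool))

Answer: a:=((Bool -> f) -> (Bool -> Bool)) d:=f e:=b g:=((Bool -> f) -> (Bool -> Bool))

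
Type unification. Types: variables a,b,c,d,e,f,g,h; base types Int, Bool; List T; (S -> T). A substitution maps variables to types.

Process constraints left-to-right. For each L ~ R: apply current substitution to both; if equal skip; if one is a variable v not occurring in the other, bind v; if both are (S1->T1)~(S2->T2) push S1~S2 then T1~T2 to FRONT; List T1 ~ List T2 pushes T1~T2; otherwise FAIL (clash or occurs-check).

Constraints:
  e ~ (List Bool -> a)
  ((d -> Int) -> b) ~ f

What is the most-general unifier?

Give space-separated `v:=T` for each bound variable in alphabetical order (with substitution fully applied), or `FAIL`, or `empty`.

Answer: e:=(List Bool -> a) f:=((d -> Int) -> b)

Derivation:
step 1: unify e ~ (List Bool -> a)  [subst: {-} | 1 pending]
  bind e := (List Bool -> a)
step 2: unify ((d -> Int) -> b) ~ f  [subst: {e:=(List Bool -> a)} | 0 pending]
  bind f := ((d -> Int) -> b)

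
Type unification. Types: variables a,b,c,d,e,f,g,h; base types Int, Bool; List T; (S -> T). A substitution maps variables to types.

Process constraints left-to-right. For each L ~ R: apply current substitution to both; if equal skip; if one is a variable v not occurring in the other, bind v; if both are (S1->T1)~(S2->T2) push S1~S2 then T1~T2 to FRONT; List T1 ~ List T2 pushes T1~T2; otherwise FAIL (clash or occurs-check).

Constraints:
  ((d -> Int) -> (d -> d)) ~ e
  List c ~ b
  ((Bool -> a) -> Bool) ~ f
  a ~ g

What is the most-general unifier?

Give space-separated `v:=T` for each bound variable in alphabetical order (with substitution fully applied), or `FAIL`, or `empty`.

step 1: unify ((d -> Int) -> (d -> d)) ~ e  [subst: {-} | 3 pending]
  bind e := ((d -> Int) -> (d -> d))
step 2: unify List c ~ b  [subst: {e:=((d -> Int) -> (d -> d))} | 2 pending]
  bind b := List c
step 3: unify ((Bool -> a) -> Bool) ~ f  [subst: {e:=((d -> Int) -> (d -> d)), b:=List c} | 1 pending]
  bind f := ((Bool -> a) -> Bool)
step 4: unify a ~ g  [subst: {e:=((d -> Int) -> (d -> d)), b:=List c, f:=((Bool -> a) -> Bool)} | 0 pending]
  bind a := g

Answer: a:=g b:=List c e:=((d -> Int) -> (d -> d)) f:=((Bool -> g) -> Bool)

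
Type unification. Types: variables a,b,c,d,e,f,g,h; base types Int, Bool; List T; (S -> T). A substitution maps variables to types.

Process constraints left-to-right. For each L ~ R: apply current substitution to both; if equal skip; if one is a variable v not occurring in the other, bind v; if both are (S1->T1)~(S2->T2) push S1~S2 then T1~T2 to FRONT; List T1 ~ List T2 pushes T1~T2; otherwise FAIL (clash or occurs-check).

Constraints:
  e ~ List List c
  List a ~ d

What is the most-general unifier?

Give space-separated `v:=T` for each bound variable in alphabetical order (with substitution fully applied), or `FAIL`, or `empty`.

Answer: d:=List a e:=List List c

Derivation:
step 1: unify e ~ List List c  [subst: {-} | 1 pending]
  bind e := List List c
step 2: unify List a ~ d  [subst: {e:=List List c} | 0 pending]
  bind d := List a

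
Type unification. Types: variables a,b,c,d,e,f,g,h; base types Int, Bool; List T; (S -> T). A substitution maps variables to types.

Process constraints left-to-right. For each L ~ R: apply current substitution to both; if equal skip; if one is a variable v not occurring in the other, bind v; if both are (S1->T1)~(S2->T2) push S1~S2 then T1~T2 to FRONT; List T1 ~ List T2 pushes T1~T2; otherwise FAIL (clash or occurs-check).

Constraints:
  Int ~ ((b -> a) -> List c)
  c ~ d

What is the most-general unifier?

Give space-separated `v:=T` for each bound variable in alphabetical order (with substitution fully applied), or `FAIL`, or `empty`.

Answer: FAIL

Derivation:
step 1: unify Int ~ ((b -> a) -> List c)  [subst: {-} | 1 pending]
  clash: Int vs ((b -> a) -> List c)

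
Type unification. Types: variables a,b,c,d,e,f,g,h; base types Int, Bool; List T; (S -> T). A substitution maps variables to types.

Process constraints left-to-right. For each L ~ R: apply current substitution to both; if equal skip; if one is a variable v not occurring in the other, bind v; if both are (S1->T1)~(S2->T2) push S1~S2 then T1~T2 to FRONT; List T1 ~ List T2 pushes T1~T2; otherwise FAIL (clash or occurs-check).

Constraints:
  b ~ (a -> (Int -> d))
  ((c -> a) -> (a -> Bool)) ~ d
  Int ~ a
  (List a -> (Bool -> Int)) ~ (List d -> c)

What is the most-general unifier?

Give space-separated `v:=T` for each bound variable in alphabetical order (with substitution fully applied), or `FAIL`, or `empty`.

Answer: FAIL

Derivation:
step 1: unify b ~ (a -> (Int -> d))  [subst: {-} | 3 pending]
  bind b := (a -> (Int -> d))
step 2: unify ((c -> a) -> (a -> Bool)) ~ d  [subst: {b:=(a -> (Int -> d))} | 2 pending]
  bind d := ((c -> a) -> (a -> Bool))
step 3: unify Int ~ a  [subst: {b:=(a -> (Int -> d)), d:=((c -> a) -> (a -> Bool))} | 1 pending]
  bind a := Int
step 4: unify (List Int -> (Bool -> Int)) ~ (List ((c -> Int) -> (Int -> Bool)) -> c)  [subst: {b:=(a -> (Int -> d)), d:=((c -> a) -> (a -> Bool)), a:=Int} | 0 pending]
  -> decompose arrow: push List Int~List ((c -> Int) -> (Int -> Bool)), (Bool -> Int)~c
step 5: unify List Int ~ List ((c -> Int) -> (Int -> Bool))  [subst: {b:=(a -> (Int -> d)), d:=((c -> a) -> (a -> Bool)), a:=Int} | 1 pending]
  -> decompose List: push Int~((c -> Int) -> (Int -> Bool))
step 6: unify Int ~ ((c -> Int) -> (Int -> Bool))  [subst: {b:=(a -> (Int -> d)), d:=((c -> a) -> (a -> Bool)), a:=Int} | 1 pending]
  clash: Int vs ((c -> Int) -> (Int -> Bool))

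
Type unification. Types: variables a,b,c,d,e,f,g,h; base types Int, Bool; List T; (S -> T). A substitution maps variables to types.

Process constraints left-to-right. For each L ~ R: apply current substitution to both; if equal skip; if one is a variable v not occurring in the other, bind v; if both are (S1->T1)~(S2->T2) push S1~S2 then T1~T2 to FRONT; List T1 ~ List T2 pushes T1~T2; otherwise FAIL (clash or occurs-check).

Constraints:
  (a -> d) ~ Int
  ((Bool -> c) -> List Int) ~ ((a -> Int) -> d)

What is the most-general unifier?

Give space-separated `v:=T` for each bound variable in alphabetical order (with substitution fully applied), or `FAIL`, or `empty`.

Answer: FAIL

Derivation:
step 1: unify (a -> d) ~ Int  [subst: {-} | 1 pending]
  clash: (a -> d) vs Int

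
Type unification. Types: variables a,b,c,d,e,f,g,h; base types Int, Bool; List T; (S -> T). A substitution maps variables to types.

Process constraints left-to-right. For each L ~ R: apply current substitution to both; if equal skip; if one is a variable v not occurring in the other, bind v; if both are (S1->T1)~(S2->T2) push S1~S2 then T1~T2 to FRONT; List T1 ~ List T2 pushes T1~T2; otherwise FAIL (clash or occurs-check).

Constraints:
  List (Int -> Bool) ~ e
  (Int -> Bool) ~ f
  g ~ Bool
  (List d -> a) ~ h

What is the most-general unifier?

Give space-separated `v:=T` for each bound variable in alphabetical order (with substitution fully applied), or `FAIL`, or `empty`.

Answer: e:=List (Int -> Bool) f:=(Int -> Bool) g:=Bool h:=(List d -> a)

Derivation:
step 1: unify List (Int -> Bool) ~ e  [subst: {-} | 3 pending]
  bind e := List (Int -> Bool)
step 2: unify (Int -> Bool) ~ f  [subst: {e:=List (Int -> Bool)} | 2 pending]
  bind f := (Int -> Bool)
step 3: unify g ~ Bool  [subst: {e:=List (Int -> Bool), f:=(Int -> Bool)} | 1 pending]
  bind g := Bool
step 4: unify (List d -> a) ~ h  [subst: {e:=List (Int -> Bool), f:=(Int -> Bool), g:=Bool} | 0 pending]
  bind h := (List d -> a)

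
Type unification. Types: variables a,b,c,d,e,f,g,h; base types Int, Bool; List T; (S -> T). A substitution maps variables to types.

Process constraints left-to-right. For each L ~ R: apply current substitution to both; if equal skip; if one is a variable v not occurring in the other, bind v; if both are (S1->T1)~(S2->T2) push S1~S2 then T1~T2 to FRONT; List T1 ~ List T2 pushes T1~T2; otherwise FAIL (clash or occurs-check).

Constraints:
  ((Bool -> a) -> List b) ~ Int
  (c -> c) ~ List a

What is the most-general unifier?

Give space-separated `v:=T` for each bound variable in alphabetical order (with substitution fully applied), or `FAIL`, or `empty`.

step 1: unify ((Bool -> a) -> List b) ~ Int  [subst: {-} | 1 pending]
  clash: ((Bool -> a) -> List b) vs Int

Answer: FAIL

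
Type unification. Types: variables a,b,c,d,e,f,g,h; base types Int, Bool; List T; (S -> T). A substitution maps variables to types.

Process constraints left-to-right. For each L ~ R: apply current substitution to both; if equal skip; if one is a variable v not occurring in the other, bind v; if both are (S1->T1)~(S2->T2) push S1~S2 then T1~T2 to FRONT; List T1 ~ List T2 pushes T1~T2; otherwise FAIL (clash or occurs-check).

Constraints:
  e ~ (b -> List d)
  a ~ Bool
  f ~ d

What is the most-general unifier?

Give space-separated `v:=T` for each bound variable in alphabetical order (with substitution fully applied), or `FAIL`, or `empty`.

step 1: unify e ~ (b -> List d)  [subst: {-} | 2 pending]
  bind e := (b -> List d)
step 2: unify a ~ Bool  [subst: {e:=(b -> List d)} | 1 pending]
  bind a := Bool
step 3: unify f ~ d  [subst: {e:=(b -> List d), a:=Bool} | 0 pending]
  bind f := d

Answer: a:=Bool e:=(b -> List d) f:=d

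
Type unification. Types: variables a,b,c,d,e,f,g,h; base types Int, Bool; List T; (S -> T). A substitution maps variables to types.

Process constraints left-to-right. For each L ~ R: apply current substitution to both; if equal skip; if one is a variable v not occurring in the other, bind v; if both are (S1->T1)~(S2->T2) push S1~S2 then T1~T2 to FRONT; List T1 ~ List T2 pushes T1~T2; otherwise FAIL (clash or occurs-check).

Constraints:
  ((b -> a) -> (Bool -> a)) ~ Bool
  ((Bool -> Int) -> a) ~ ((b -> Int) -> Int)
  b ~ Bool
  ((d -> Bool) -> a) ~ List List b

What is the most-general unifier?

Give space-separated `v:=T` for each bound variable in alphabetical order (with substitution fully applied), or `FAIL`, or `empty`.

step 1: unify ((b -> a) -> (Bool -> a)) ~ Bool  [subst: {-} | 3 pending]
  clash: ((b -> a) -> (Bool -> a)) vs Bool

Answer: FAIL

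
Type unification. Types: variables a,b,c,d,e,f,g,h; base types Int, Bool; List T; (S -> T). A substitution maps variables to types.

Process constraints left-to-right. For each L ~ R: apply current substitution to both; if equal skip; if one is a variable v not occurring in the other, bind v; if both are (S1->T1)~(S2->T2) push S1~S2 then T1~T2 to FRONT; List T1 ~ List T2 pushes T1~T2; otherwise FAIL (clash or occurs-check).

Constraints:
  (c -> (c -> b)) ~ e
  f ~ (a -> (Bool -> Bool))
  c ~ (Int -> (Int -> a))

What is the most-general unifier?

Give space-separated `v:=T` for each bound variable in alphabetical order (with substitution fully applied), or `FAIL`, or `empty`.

Answer: c:=(Int -> (Int -> a)) e:=((Int -> (Int -> a)) -> ((Int -> (Int -> a)) -> b)) f:=(a -> (Bool -> Bool))

Derivation:
step 1: unify (c -> (c -> b)) ~ e  [subst: {-} | 2 pending]
  bind e := (c -> (c -> b))
step 2: unify f ~ (a -> (Bool -> Bool))  [subst: {e:=(c -> (c -> b))} | 1 pending]
  bind f := (a -> (Bool -> Bool))
step 3: unify c ~ (Int -> (Int -> a))  [subst: {e:=(c -> (c -> b)), f:=(a -> (Bool -> Bool))} | 0 pending]
  bind c := (Int -> (Int -> a))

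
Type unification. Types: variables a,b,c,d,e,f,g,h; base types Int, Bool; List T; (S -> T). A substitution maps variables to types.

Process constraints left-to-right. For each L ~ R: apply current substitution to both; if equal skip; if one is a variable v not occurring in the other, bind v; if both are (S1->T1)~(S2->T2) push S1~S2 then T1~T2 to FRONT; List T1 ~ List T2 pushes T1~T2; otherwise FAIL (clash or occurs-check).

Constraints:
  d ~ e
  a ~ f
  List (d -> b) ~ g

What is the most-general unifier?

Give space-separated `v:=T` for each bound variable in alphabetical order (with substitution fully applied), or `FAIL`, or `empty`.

step 1: unify d ~ e  [subst: {-} | 2 pending]
  bind d := e
step 2: unify a ~ f  [subst: {d:=e} | 1 pending]
  bind a := f
step 3: unify List (e -> b) ~ g  [subst: {d:=e, a:=f} | 0 pending]
  bind g := List (e -> b)

Answer: a:=f d:=e g:=List (e -> b)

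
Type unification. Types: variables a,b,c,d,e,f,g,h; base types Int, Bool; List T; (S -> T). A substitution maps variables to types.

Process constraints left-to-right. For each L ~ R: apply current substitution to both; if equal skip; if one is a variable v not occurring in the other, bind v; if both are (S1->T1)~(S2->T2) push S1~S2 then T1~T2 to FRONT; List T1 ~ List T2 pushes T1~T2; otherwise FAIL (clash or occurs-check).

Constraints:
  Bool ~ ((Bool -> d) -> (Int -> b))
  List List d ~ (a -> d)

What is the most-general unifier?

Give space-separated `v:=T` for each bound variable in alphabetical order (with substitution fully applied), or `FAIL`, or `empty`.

step 1: unify Bool ~ ((Bool -> d) -> (Int -> b))  [subst: {-} | 1 pending]
  clash: Bool vs ((Bool -> d) -> (Int -> b))

Answer: FAIL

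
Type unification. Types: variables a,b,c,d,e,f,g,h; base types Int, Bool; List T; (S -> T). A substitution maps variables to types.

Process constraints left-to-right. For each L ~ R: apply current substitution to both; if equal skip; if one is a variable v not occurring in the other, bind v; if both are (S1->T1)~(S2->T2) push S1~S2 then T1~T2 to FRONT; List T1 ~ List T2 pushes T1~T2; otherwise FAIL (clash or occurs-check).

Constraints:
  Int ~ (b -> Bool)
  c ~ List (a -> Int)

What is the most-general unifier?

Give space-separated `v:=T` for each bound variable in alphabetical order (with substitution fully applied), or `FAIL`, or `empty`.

step 1: unify Int ~ (b -> Bool)  [subst: {-} | 1 pending]
  clash: Int vs (b -> Bool)

Answer: FAIL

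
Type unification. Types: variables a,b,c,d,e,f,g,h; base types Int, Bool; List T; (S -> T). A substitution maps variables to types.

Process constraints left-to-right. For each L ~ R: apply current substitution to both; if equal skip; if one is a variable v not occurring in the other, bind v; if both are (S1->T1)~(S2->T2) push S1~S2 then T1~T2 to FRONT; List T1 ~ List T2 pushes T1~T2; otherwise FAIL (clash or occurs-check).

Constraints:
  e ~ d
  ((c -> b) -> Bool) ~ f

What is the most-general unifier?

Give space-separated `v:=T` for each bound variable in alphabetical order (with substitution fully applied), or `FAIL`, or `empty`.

step 1: unify e ~ d  [subst: {-} | 1 pending]
  bind e := d
step 2: unify ((c -> b) -> Bool) ~ f  [subst: {e:=d} | 0 pending]
  bind f := ((c -> b) -> Bool)

Answer: e:=d f:=((c -> b) -> Bool)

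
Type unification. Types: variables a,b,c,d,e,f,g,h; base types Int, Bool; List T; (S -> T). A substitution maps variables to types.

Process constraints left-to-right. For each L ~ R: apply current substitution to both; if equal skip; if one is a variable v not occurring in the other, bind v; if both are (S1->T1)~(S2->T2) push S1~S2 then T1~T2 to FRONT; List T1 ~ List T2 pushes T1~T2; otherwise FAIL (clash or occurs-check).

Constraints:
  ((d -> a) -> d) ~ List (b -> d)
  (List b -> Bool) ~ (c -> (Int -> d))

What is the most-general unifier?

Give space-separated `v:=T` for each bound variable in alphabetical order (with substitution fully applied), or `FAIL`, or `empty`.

Answer: FAIL

Derivation:
step 1: unify ((d -> a) -> d) ~ List (b -> d)  [subst: {-} | 1 pending]
  clash: ((d -> a) -> d) vs List (b -> d)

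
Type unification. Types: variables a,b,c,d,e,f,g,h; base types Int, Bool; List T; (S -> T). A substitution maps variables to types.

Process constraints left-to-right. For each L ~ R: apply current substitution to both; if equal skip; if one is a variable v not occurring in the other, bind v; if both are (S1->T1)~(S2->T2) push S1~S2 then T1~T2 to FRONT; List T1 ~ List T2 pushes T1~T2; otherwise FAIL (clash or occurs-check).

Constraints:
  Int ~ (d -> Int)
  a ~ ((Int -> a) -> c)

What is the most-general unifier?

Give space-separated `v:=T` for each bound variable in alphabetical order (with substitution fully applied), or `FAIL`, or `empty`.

step 1: unify Int ~ (d -> Int)  [subst: {-} | 1 pending]
  clash: Int vs (d -> Int)

Answer: FAIL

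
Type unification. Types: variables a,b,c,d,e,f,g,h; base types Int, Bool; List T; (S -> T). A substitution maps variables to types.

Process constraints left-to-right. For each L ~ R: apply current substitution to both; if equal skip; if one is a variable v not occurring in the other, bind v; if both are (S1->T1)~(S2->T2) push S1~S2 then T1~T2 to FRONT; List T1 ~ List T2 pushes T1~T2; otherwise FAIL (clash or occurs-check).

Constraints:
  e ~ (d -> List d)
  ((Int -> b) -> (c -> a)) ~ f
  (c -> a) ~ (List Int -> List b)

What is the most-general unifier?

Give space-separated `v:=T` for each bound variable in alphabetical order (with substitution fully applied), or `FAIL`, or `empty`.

Answer: a:=List b c:=List Int e:=(d -> List d) f:=((Int -> b) -> (List Int -> List b))

Derivation:
step 1: unify e ~ (d -> List d)  [subst: {-} | 2 pending]
  bind e := (d -> List d)
step 2: unify ((Int -> b) -> (c -> a)) ~ f  [subst: {e:=(d -> List d)} | 1 pending]
  bind f := ((Int -> b) -> (c -> a))
step 3: unify (c -> a) ~ (List Int -> List b)  [subst: {e:=(d -> List d), f:=((Int -> b) -> (c -> a))} | 0 pending]
  -> decompose arrow: push c~List Int, a~List b
step 4: unify c ~ List Int  [subst: {e:=(d -> List d), f:=((Int -> b) -> (c -> a))} | 1 pending]
  bind c := List Int
step 5: unify a ~ List b  [subst: {e:=(d -> List d), f:=((Int -> b) -> (c -> a)), c:=List Int} | 0 pending]
  bind a := List b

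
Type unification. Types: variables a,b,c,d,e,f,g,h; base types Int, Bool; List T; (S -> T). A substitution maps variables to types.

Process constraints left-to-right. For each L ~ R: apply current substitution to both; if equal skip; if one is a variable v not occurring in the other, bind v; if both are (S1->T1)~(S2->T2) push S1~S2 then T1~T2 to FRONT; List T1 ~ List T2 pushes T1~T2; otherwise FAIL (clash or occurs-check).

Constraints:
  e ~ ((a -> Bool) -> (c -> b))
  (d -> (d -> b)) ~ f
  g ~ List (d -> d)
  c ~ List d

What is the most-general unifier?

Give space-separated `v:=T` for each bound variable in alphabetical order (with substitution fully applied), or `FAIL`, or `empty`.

Answer: c:=List d e:=((a -> Bool) -> (List d -> b)) f:=(d -> (d -> b)) g:=List (d -> d)

Derivation:
step 1: unify e ~ ((a -> Bool) -> (c -> b))  [subst: {-} | 3 pending]
  bind e := ((a -> Bool) -> (c -> b))
step 2: unify (d -> (d -> b)) ~ f  [subst: {e:=((a -> Bool) -> (c -> b))} | 2 pending]
  bind f := (d -> (d -> b))
step 3: unify g ~ List (d -> d)  [subst: {e:=((a -> Bool) -> (c -> b)), f:=(d -> (d -> b))} | 1 pending]
  bind g := List (d -> d)
step 4: unify c ~ List d  [subst: {e:=((a -> Bool) -> (c -> b)), f:=(d -> (d -> b)), g:=List (d -> d)} | 0 pending]
  bind c := List d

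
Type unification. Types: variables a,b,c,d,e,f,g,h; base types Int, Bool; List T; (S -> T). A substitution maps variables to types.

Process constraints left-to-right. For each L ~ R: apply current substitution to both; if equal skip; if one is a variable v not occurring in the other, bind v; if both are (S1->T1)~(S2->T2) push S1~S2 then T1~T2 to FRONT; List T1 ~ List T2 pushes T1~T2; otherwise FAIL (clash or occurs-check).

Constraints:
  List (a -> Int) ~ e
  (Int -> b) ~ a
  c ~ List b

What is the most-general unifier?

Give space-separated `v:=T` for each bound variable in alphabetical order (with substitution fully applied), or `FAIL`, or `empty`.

step 1: unify List (a -> Int) ~ e  [subst: {-} | 2 pending]
  bind e := List (a -> Int)
step 2: unify (Int -> b) ~ a  [subst: {e:=List (a -> Int)} | 1 pending]
  bind a := (Int -> b)
step 3: unify c ~ List b  [subst: {e:=List (a -> Int), a:=(Int -> b)} | 0 pending]
  bind c := List b

Answer: a:=(Int -> b) c:=List b e:=List ((Int -> b) -> Int)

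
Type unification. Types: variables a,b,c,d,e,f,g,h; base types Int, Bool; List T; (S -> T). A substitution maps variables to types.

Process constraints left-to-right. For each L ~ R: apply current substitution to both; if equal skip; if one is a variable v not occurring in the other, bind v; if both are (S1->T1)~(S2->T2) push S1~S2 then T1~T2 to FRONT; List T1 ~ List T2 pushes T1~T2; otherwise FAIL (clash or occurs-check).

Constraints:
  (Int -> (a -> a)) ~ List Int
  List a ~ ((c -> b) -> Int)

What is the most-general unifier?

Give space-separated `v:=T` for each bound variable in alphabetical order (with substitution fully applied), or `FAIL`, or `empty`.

Answer: FAIL

Derivation:
step 1: unify (Int -> (a -> a)) ~ List Int  [subst: {-} | 1 pending]
  clash: (Int -> (a -> a)) vs List Int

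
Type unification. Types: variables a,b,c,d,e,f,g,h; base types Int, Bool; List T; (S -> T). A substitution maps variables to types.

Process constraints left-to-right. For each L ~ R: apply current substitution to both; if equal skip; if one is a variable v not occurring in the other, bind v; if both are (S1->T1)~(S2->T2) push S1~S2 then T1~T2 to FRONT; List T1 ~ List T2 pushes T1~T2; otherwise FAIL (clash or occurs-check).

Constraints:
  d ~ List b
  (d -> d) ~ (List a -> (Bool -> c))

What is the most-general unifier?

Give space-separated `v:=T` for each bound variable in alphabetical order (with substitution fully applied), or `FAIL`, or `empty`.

Answer: FAIL

Derivation:
step 1: unify d ~ List b  [subst: {-} | 1 pending]
  bind d := List b
step 2: unify (List b -> List b) ~ (List a -> (Bool -> c))  [subst: {d:=List b} | 0 pending]
  -> decompose arrow: push List b~List a, List b~(Bool -> c)
step 3: unify List b ~ List a  [subst: {d:=List b} | 1 pending]
  -> decompose List: push b~a
step 4: unify b ~ a  [subst: {d:=List b} | 1 pending]
  bind b := a
step 5: unify List a ~ (Bool -> c)  [subst: {d:=List b, b:=a} | 0 pending]
  clash: List a vs (Bool -> c)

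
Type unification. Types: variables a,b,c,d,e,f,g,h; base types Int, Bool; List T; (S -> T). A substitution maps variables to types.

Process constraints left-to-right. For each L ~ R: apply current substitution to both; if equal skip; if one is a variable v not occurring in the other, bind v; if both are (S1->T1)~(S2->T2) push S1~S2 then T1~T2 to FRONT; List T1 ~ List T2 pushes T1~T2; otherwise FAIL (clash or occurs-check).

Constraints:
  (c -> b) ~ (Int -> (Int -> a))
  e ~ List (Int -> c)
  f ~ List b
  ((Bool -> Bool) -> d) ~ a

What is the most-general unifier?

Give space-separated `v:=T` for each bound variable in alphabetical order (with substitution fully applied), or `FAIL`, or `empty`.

Answer: a:=((Bool -> Bool) -> d) b:=(Int -> ((Bool -> Bool) -> d)) c:=Int e:=List (Int -> Int) f:=List (Int -> ((Bool -> Bool) -> d))

Derivation:
step 1: unify (c -> b) ~ (Int -> (Int -> a))  [subst: {-} | 3 pending]
  -> decompose arrow: push c~Int, b~(Int -> a)
step 2: unify c ~ Int  [subst: {-} | 4 pending]
  bind c := Int
step 3: unify b ~ (Int -> a)  [subst: {c:=Int} | 3 pending]
  bind b := (Int -> a)
step 4: unify e ~ List (Int -> Int)  [subst: {c:=Int, b:=(Int -> a)} | 2 pending]
  bind e := List (Int -> Int)
step 5: unify f ~ List (Int -> a)  [subst: {c:=Int, b:=(Int -> a), e:=List (Int -> Int)} | 1 pending]
  bind f := List (Int -> a)
step 6: unify ((Bool -> Bool) -> d) ~ a  [subst: {c:=Int, b:=(Int -> a), e:=List (Int -> Int), f:=List (Int -> a)} | 0 pending]
  bind a := ((Bool -> Bool) -> d)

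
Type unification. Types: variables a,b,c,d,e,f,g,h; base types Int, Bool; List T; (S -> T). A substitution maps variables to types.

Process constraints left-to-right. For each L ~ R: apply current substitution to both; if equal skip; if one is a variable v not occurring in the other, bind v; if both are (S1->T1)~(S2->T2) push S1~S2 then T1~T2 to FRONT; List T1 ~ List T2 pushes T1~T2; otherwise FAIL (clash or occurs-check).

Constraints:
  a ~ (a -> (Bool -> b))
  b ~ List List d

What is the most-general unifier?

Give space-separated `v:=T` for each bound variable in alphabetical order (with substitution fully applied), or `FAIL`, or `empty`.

Answer: FAIL

Derivation:
step 1: unify a ~ (a -> (Bool -> b))  [subst: {-} | 1 pending]
  occurs-check fail: a in (a -> (Bool -> b))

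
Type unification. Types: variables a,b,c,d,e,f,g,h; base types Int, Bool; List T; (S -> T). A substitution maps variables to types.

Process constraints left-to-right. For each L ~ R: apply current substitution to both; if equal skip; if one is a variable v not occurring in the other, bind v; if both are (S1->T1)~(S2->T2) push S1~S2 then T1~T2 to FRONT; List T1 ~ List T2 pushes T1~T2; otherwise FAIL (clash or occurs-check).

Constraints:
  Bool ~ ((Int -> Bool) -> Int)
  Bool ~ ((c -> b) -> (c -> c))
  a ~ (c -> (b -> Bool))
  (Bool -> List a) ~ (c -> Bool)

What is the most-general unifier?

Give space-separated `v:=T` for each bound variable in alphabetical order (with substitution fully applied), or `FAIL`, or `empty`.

Answer: FAIL

Derivation:
step 1: unify Bool ~ ((Int -> Bool) -> Int)  [subst: {-} | 3 pending]
  clash: Bool vs ((Int -> Bool) -> Int)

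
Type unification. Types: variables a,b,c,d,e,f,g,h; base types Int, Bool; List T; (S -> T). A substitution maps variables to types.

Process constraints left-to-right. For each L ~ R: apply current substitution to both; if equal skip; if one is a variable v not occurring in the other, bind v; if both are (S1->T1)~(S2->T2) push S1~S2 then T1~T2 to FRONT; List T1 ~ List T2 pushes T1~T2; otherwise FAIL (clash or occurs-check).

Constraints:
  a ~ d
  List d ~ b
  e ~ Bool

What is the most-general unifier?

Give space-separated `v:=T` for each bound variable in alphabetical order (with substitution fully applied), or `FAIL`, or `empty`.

step 1: unify a ~ d  [subst: {-} | 2 pending]
  bind a := d
step 2: unify List d ~ b  [subst: {a:=d} | 1 pending]
  bind b := List d
step 3: unify e ~ Bool  [subst: {a:=d, b:=List d} | 0 pending]
  bind e := Bool

Answer: a:=d b:=List d e:=Bool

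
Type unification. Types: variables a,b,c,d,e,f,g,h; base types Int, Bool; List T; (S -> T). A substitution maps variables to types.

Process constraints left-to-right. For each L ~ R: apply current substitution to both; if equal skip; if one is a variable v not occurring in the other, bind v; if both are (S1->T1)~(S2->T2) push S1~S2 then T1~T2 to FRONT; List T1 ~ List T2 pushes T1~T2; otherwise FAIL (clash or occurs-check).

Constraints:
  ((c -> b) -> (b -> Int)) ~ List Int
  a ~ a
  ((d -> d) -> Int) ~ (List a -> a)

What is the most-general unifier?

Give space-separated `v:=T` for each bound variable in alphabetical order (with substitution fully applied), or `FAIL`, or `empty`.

step 1: unify ((c -> b) -> (b -> Int)) ~ List Int  [subst: {-} | 2 pending]
  clash: ((c -> b) -> (b -> Int)) vs List Int

Answer: FAIL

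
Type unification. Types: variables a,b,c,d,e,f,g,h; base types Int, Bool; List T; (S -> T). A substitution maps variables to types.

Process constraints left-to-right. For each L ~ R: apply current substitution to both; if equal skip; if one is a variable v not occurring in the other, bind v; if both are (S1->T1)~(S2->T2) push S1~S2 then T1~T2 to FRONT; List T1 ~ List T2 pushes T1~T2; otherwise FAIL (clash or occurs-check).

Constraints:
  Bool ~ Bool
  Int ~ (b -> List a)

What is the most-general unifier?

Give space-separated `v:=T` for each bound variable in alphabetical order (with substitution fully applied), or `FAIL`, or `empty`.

Answer: FAIL

Derivation:
step 1: unify Bool ~ Bool  [subst: {-} | 1 pending]
  -> identical, skip
step 2: unify Int ~ (b -> List a)  [subst: {-} | 0 pending]
  clash: Int vs (b -> List a)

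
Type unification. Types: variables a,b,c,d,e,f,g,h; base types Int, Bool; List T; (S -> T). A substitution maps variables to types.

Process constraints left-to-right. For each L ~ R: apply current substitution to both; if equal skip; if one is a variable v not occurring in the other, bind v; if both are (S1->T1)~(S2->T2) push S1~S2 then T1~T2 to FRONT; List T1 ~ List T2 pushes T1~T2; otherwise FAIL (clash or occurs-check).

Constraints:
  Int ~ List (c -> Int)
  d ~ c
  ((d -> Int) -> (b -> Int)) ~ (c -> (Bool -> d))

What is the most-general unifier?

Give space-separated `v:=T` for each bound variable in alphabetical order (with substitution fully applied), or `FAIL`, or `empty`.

step 1: unify Int ~ List (c -> Int)  [subst: {-} | 2 pending]
  clash: Int vs List (c -> Int)

Answer: FAIL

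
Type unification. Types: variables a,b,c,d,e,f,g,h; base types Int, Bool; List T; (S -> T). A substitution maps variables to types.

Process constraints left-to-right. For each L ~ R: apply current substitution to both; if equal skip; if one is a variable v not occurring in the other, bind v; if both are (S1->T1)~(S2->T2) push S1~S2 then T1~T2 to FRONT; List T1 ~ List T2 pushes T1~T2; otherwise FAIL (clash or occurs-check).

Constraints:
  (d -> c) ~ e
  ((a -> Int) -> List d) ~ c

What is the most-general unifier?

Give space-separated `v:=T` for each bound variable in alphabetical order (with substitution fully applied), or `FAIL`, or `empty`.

Answer: c:=((a -> Int) -> List d) e:=(d -> ((a -> Int) -> List d))

Derivation:
step 1: unify (d -> c) ~ e  [subst: {-} | 1 pending]
  bind e := (d -> c)
step 2: unify ((a -> Int) -> List d) ~ c  [subst: {e:=(d -> c)} | 0 pending]
  bind c := ((a -> Int) -> List d)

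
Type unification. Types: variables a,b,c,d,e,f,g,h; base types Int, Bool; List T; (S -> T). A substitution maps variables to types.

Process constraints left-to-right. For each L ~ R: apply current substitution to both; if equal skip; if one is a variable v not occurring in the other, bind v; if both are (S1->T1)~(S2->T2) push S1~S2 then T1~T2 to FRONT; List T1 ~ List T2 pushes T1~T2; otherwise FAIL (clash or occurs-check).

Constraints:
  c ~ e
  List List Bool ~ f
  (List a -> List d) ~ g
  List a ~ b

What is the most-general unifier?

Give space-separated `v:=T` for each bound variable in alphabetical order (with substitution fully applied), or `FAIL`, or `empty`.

step 1: unify c ~ e  [subst: {-} | 3 pending]
  bind c := e
step 2: unify List List Bool ~ f  [subst: {c:=e} | 2 pending]
  bind f := List List Bool
step 3: unify (List a -> List d) ~ g  [subst: {c:=e, f:=List List Bool} | 1 pending]
  bind g := (List a -> List d)
step 4: unify List a ~ b  [subst: {c:=e, f:=List List Bool, g:=(List a -> List d)} | 0 pending]
  bind b := List a

Answer: b:=List a c:=e f:=List List Bool g:=(List a -> List d)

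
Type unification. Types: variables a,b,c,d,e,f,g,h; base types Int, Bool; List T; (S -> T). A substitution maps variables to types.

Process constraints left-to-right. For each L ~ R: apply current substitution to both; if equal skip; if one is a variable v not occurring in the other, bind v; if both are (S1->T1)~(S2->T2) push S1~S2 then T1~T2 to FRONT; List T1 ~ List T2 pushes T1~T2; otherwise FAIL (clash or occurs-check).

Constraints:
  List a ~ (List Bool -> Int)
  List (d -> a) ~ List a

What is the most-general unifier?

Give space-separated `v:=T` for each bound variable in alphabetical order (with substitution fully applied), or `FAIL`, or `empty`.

Answer: FAIL

Derivation:
step 1: unify List a ~ (List Bool -> Int)  [subst: {-} | 1 pending]
  clash: List a vs (List Bool -> Int)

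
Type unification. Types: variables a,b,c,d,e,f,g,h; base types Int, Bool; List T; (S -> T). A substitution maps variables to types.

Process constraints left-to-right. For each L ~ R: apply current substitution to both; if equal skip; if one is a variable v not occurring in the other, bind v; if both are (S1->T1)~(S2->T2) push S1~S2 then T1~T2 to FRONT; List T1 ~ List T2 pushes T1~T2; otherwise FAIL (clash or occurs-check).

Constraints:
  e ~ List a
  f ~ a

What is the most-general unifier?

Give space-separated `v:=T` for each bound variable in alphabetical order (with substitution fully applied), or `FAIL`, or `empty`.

step 1: unify e ~ List a  [subst: {-} | 1 pending]
  bind e := List a
step 2: unify f ~ a  [subst: {e:=List a} | 0 pending]
  bind f := a

Answer: e:=List a f:=a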